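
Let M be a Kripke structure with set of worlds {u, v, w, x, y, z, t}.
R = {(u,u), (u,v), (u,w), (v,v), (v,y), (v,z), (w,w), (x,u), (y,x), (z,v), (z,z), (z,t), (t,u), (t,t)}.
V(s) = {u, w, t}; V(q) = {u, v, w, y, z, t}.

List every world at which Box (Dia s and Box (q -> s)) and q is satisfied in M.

w, y

Let φ = Box (Dia s and Box (q -> s)) and q. Evaluate φ at each world:
  u (successors {u, v, w}): φ is false.
  v (successors {v, y, z}): φ is false.
  w (successors {w}): φ is true.
  x (successors {u}): φ is false.
  y (successors {x}): φ is true.
  z (successors {v, z, t}): φ is false.
  t (successors {u, t}): φ is false.
For instance, at x:
  At x: Box (Dia s and Box (q -> s)) is false, q is false, so Box (Dia s and Box (q -> s)) and q is false.
    At x: Box (Dia s and Box (q -> s)) requires Dia s and Box (q -> s) at every successor {u}.
      Dia s and Box (q -> s) fails at u, so Box (Dia s and Box (q -> s)) is false at x.
Satisfying worlds: {w, y}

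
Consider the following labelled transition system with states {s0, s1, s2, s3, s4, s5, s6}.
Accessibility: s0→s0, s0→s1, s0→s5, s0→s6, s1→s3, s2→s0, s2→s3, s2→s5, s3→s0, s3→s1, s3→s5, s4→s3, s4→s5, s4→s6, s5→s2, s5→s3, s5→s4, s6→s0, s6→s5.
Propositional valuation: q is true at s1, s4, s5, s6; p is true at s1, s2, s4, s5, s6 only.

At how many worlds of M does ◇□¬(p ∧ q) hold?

Let φ = ◇□¬(p ∧ q). Evaluate φ at each world:
  s0 (successors {s0, s1, s5, s6}): φ is true.
  s1 (successors {s3}): φ is false.
  s2 (successors {s0, s3, s5}): φ is false.
  s3 (successors {s0, s1, s5}): φ is true.
  s4 (successors {s3, s5, s6}): φ is false.
  s5 (successors {s2, s3, s4}): φ is false.
  s6 (successors {s0, s5}): φ is false.
For instance, at s0:
  At s0: ◇□¬(p ∧ q) requires □¬(p ∧ q) at some successor in {s0, s1, s5, s6}.
    □¬(p ∧ q) holds at s1, so ◇□¬(p ∧ q) is true at s0.
      At s1: □¬(p ∧ q) requires ¬(p ∧ q) at every successor {s3}.
        At s3: ¬(p ∧ q) is true.
      So □¬(p ∧ q) is true at s1.
Satisfying worlds: {s0, s3}

2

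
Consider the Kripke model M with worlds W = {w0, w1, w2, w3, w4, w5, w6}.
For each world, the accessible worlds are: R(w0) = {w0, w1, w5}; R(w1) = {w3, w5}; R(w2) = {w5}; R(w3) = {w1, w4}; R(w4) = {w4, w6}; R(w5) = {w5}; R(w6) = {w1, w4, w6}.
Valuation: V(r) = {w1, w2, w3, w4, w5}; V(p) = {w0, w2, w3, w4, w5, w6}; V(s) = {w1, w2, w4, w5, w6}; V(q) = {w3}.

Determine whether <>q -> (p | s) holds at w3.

Yes

At w3: <>q is false, p | s is true, so <>q -> (p | s) is true.
  At w3: <>q requires q at some successor in {w1, w4}.
    At w1: q is false.
    At w4: q is false.
  So <>q is false at w3.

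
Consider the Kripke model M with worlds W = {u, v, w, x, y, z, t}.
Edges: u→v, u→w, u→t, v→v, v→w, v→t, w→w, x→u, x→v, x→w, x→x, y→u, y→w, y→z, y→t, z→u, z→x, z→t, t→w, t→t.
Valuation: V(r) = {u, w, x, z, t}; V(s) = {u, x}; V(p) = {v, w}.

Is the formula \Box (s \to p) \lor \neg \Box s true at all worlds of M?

Yes

Recall that \Box ψ holds at a world iff ψ holds at every accessible world, and \Diamond ψ holds iff ψ holds at some accessible world.
Let φ = \Box (s \to p) \lor \neg \Box s. Evaluate φ at each world:
  u (successors {v, w, t}): φ is true.
  v (successors {v, w, t}): φ is true.
  w (successors {w}): φ is true.
  x (successors {u, v, w, x}): φ is true.
  y (successors {u, w, z, t}): φ is true.
  z (successors {u, x, t}): φ is true.
  t (successors {w, t}): φ is true.
For instance, at x:
  At x: \Box (s \to p) is false, \neg \Box s is true, so \Box (s \to p) \lor \neg \Box s is true.
    At x: \Box (s \to p) requires s \to p at every successor {u, v, w, x}.
      s \to p fails at u, so \Box (s \to p) is false at x.
    At x: \Box s is false, so \neg \Box s is true.
      At x: \Box s requires s at every successor {u, v, w, x}.
        s fails at v, so \Box s is false at x.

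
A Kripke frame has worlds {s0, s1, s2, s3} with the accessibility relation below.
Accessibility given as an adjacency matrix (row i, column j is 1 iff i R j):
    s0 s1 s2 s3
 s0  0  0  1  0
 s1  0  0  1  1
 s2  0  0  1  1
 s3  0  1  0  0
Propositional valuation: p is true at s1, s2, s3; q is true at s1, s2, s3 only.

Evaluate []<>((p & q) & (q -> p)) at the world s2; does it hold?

Recall that []ψ holds at a world iff ψ holds at every accessible world, and <>ψ holds iff ψ holds at some accessible world.
At s2: []<>((p & q) & (q -> p)) requires <>((p & q) & (q -> p)) at every successor {s2, s3}.
    At s2: <>((p & q) & (q -> p)) requires (p & q) & (q -> p) at some successor in {s2, s3}.
      (p & q) & (q -> p) holds at s2, so <>((p & q) & (q -> p)) is true at s2.
    At s3: <>((p & q) & (q -> p)) requires (p & q) & (q -> p) at some successor in {s1}.
      (p & q) & (q -> p) holds at s1, so <>((p & q) & (q -> p)) is true at s3.
So []<>((p & q) & (q -> p)) is true at s2.

Yes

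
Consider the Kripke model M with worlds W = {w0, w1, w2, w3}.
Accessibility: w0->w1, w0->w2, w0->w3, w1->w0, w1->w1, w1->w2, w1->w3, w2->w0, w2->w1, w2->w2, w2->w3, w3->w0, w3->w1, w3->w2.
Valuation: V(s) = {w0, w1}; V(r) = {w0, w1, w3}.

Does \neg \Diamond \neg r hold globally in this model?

No

Let φ = \neg \Diamond \neg r. Evaluate φ at each world:
  w0 (successors {w1, w2, w3}): φ is false.
  w1 (successors {w0, w1, w2, w3}): φ is false.
  w2 (successors {w0, w1, w2, w3}): φ is false.
  w3 (successors {w0, w1, w2}): φ is false.
Detail at w0 (counterexample):
  At w0: \Diamond \neg r is true, so \neg \Diamond \neg r is false.
    At w0: \Diamond \neg r requires \neg r at some successor in {w1, w2, w3}.
      \neg r holds at w2, so \Diamond \neg r is true at w0.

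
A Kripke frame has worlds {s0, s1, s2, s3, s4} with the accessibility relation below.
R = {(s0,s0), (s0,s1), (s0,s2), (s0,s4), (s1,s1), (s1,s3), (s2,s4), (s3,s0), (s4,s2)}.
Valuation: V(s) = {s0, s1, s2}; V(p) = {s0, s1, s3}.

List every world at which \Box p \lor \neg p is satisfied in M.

Let φ = \Box p \lor \neg p. Evaluate φ at each world:
  s0 (successors {s0, s1, s2, s4}): φ is false.
  s1 (successors {s1, s3}): φ is true.
  s2 (successors {s4}): φ is true.
  s3 (successors {s0}): φ is true.
  s4 (successors {s2}): φ is true.
For instance, at s3:
  At s3: \Box p is true, \neg p is false, so \Box p \lor \neg p is true.
    At s3: \Box p requires p at every successor {s0}.
      At s0: p is true.
    So \Box p is true at s3.
Satisfying worlds: {s1, s2, s3, s4}

s1, s2, s3, s4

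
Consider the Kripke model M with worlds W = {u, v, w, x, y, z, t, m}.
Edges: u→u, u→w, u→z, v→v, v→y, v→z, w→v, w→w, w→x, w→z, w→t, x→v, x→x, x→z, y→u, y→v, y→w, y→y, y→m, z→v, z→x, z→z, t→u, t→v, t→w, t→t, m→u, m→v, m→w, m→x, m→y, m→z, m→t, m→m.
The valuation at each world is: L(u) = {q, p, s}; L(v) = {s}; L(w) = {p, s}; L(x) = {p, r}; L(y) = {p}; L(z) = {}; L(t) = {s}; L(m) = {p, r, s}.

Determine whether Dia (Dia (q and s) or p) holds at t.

Recall that Dia ψ holds at a world iff ψ holds at some accessible world.
At t: Dia (Dia (q and s) or p) requires Dia (q and s) or p at some successor in {u, v, w, t}.
  Dia (q and s) or p holds at u, so Dia (Dia (q and s) or p) is true at t.
    At u: Dia (q and s) is true, p is true, so Dia (q and s) or p is true.
      At u: Dia (q and s) requires q and s at some successor in {u, w, z}.
        q and s holds at u, so Dia (q and s) is true at u.

Yes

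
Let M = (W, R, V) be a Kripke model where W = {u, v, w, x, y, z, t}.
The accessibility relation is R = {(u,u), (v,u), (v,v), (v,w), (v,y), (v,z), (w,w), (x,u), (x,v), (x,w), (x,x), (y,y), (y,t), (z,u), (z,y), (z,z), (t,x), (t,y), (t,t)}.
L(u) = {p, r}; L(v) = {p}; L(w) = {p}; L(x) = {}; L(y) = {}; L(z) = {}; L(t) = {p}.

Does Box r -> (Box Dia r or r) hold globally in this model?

Yes

Let φ = Box r -> (Box Dia r or r). Evaluate φ at each world:
  u (successors {u}): φ is true.
  v (successors {u, v, w, y, z}): φ is true.
  w (successors {w}): φ is true.
  x (successors {u, v, w, x}): φ is true.
  y (successors {y, t}): φ is true.
  z (successors {u, y, z}): φ is true.
  t (successors {x, y, t}): φ is true.
For instance, at u:
  At u: Box r is true, Box Dia r or r is true, so Box r -> (Box Dia r or r) is true.
    At u: Box r requires r at every successor {u}.
      At u: r is true.
    So Box r is true at u.
    At u: Box Dia r is true, r is true, so Box Dia r or r is true.
      At u: Box Dia r requires Dia r at every successor {u}.
        At u: Dia r is true.
      So Box Dia r is true at u.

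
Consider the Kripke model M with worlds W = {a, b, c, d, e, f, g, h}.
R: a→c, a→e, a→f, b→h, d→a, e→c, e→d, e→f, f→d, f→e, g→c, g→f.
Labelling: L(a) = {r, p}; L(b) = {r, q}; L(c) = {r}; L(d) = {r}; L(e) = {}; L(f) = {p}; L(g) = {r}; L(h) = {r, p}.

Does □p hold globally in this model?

No

Recall that □ψ holds at a world iff ψ holds at every accessible world, and ◇ψ holds iff ψ holds at some accessible world.
Let φ = □p. Evaluate φ at each world:
  a (successors {c, e, f}): φ is false.
  b (successors {h}): φ is true.
  c (successors ∅): φ is true.
  d (successors {a}): φ is true.
  e (successors {c, d, f}): φ is false.
  f (successors {d, e}): φ is false.
  g (successors {c, f}): φ is false.
  h (successors ∅): φ is true.
Detail at a (counterexample):
  At a: □p requires p at every successor {c, e, f}.
    p fails at c, so □p is false at a.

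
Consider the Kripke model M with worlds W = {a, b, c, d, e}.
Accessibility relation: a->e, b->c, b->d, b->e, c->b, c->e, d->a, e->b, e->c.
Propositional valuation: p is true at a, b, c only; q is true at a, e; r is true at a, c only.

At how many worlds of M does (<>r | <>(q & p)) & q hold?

Let φ = (<>r | <>(q & p)) & q. Evaluate φ at each world:
  a (successors {e}): φ is false.
  b (successors {c, d, e}): φ is false.
  c (successors {b, e}): φ is false.
  d (successors {a}): φ is false.
  e (successors {b, c}): φ is true.
For instance, at a:
  At a: <>r | <>(q & p) is false, q is true, so (<>r | <>(q & p)) & q is false.
    At a: <>r is false, <>(q & p) is false, so <>r | <>(q & p) is false.
      At a: <>r requires r at some successor in {e}.
        At e: r is false.
      So <>r is false at a.
      At a: <>(q & p) requires q & p at some successor in {e}.
        At e: q & p is false.
      So <>(q & p) is false at a.
Satisfying worlds: {e}

1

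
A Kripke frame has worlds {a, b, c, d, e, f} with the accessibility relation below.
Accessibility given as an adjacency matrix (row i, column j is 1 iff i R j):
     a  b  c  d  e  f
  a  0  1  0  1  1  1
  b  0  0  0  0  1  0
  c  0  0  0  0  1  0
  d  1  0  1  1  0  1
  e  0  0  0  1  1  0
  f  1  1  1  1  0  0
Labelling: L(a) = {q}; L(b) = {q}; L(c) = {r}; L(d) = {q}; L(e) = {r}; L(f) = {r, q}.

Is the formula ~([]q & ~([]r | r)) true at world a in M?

Yes

Recall that []ψ holds at a world iff ψ holds at every accessible world, and <>ψ holds iff ψ holds at some accessible world.
At a: []q & ~([]r | r) is false, so ~([]q & ~([]r | r)) is true.
  At a: []q is false, ~([]r | r) is true, so []q & ~([]r | r) is false.
    At a: []q requires q at every successor {b, d, e, f}.
      q fails at e, so []q is false at a.
    At a: []r | r is false, so ~([]r | r) is true.
      At a: []r is false, r is false, so []r | r is false.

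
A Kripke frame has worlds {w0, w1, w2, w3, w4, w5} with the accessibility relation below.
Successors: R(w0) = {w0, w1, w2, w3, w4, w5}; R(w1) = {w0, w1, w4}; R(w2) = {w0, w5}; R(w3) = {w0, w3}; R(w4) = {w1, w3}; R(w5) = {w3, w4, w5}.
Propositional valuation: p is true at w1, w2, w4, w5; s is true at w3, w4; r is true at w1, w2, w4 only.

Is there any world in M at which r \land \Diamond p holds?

Let φ = r \land \Diamond p. Evaluate φ at each world:
  w0 (successors {w0, w1, w2, w3, w4, w5}): φ is false.
  w1 (successors {w0, w1, w4}): φ is true.
  w2 (successors {w0, w5}): φ is true.
  w3 (successors {w0, w3}): φ is false.
  w4 (successors {w1, w3}): φ is true.
  w5 (successors {w3, w4, w5}): φ is false.
Detail at w1 (witness):
  At w1: r is true, \Diamond p is true, so r \land \Diamond p is true.
    At w1: \Diamond p requires p at some successor in {w0, w1, w4}.
      p holds at w1, so \Diamond p is true at w1.

Yes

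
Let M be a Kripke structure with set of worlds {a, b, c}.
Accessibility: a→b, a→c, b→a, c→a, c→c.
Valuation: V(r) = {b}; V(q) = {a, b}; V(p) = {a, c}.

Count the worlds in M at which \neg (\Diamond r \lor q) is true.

Recall that \Diamond ψ holds at a world iff ψ holds at some accessible world.
Let φ = \neg (\Diamond r \lor q). Evaluate φ at each world:
  a (successors {b, c}): φ is false.
  b (successors {a}): φ is false.
  c (successors {a, c}): φ is true.
For instance, at b:
  At b: \Diamond r \lor q is true, so \neg (\Diamond r \lor q) is false.
    At b: \Diamond r is false, q is true, so \Diamond r \lor q is true.
      At b: \Diamond r requires r at some successor in {a}.
        At a: r is false.
      So \Diamond r is false at b.
Satisfying worlds: {c}

1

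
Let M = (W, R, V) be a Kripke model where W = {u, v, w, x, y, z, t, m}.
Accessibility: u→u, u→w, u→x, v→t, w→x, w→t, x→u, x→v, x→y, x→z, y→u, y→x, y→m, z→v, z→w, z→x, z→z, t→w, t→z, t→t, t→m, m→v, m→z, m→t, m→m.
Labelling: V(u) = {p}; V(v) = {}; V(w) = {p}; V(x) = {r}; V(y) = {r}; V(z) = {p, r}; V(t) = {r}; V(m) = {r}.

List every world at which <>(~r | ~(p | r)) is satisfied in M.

u, x, y, z, t, m

Recall that <>ψ holds at a world iff ψ holds at some accessible world.
Let φ = <>(~r | ~(p | r)). Evaluate φ at each world:
  u (successors {u, w, x}): φ is true.
  v (successors {t}): φ is false.
  w (successors {x, t}): φ is false.
  x (successors {u, v, y, z}): φ is true.
  y (successors {u, x, m}): φ is true.
  z (successors {v, w, x, z}): φ is true.
  t (successors {w, z, t, m}): φ is true.
  m (successors {v, z, t, m}): φ is true.
For instance, at y:
  At y: <>(~r | ~(p | r)) requires ~r | ~(p | r) at some successor in {u, x, m}.
    ~r | ~(p | r) holds at u, so <>(~r | ~(p | r)) is true at y.
Satisfying worlds: {u, x, y, z, t, m}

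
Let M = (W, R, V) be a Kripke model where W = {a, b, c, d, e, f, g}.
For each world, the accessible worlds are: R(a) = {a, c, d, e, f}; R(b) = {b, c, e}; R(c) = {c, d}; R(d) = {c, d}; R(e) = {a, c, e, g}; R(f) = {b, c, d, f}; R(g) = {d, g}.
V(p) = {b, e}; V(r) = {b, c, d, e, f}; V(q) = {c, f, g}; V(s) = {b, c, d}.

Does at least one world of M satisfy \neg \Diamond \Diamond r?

Recall that \Diamond ψ holds at a world iff ψ holds at some accessible world.
Let φ = \neg \Diamond \Diamond r. Evaluate φ at each world:
  a (successors {a, c, d, e, f}): φ is false.
  b (successors {b, c, e}): φ is false.
  c (successors {c, d}): φ is false.
  d (successors {c, d}): φ is false.
  e (successors {a, c, e, g}): φ is false.
  f (successors {b, c, d, f}): φ is false.
  g (successors {d, g}): φ is false.
For instance, at d:
  At d: \Diamond \Diamond r is true, so \neg \Diamond \Diamond r is false.
    At d: \Diamond \Diamond r requires \Diamond r at some successor in {c, d}.
      \Diamond r holds at c, so \Diamond \Diamond r is true at d.

No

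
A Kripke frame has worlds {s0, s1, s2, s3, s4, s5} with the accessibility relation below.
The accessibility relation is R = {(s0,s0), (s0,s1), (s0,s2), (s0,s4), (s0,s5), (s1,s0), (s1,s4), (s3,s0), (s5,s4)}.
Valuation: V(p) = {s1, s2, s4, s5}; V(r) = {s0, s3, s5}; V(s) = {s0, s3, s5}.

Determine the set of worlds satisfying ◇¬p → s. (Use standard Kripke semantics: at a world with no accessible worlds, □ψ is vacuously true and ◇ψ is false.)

Recall that ◇ψ holds at a world iff ψ holds at some accessible world.
Let φ = ◇¬p → s. Evaluate φ at each world:
  s0 (successors {s0, s1, s2, s4, s5}): φ is true.
  s1 (successors {s0, s4}): φ is false.
  s2 (successors ∅): φ is true.
  s3 (successors {s0}): φ is true.
  s4 (successors ∅): φ is true.
  s5 (successors {s4}): φ is true.
For instance, at s5:
  At s5: ◇¬p is false, s is true, so ◇¬p → s is true.
    At s5: ◇¬p requires ¬p at some successor in {s4}.
      At s4: ¬p is false.
    So ◇¬p is false at s5.
Satisfying worlds: {s0, s2, s3, s4, s5}

s0, s2, s3, s4, s5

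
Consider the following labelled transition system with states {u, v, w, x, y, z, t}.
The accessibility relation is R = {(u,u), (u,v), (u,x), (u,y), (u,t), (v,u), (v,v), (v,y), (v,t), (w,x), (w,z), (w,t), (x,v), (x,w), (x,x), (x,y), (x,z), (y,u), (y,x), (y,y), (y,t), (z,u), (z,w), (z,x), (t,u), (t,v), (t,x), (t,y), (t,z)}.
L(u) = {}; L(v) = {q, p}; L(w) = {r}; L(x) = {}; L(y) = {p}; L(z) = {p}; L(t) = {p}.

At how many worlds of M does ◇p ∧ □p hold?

Let φ = ◇p ∧ □p. Evaluate φ at each world:
  u (successors {u, v, x, y, t}): φ is false.
  v (successors {u, v, y, t}): φ is false.
  w (successors {x, z, t}): φ is false.
  x (successors {v, w, x, y, z}): φ is false.
  y (successors {u, x, y, t}): φ is false.
  z (successors {u, w, x}): φ is false.
  t (successors {u, v, x, y, z}): φ is false.
For instance, at t:
  At t: ◇p is true, □p is false, so ◇p ∧ □p is false.
    At t: ◇p requires p at some successor in {u, v, x, y, z}.
      p holds at v, so ◇p is true at t.
    At t: □p requires p at every successor {u, v, x, y, z}.
      p fails at u, so □p is false at t.
Satisfying worlds: none.

0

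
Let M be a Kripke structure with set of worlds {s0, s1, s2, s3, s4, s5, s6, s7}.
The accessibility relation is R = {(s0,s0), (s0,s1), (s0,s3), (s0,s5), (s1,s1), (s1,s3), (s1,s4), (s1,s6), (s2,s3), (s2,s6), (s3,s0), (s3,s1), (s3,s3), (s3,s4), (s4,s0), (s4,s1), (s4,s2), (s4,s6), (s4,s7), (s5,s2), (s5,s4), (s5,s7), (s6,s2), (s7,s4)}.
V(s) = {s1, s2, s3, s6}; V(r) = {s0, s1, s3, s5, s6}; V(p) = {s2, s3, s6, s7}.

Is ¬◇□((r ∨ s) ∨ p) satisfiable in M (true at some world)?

Recall that □ψ holds at a world iff ψ holds at every accessible world, and ◇ψ holds iff ψ holds at some accessible world.
Let φ = ¬◇□((r ∨ s) ∨ p). Evaluate φ at each world:
  s0 (successors {s0, s1, s3, s5}): φ is false.
  s1 (successors {s1, s3, s4, s6}): φ is false.
  s2 (successors {s3, s6}): φ is false.
  s3 (successors {s0, s1, s3, s4}): φ is false.
  s4 (successors {s0, s1, s2, s6, s7}): φ is false.
  s5 (successors {s2, s4, s7}): φ is false.
  s6 (successors {s2}): φ is false.
  s7 (successors {s4}): φ is false.
For instance, at s3:
  At s3: ◇□((r ∨ s) ∨ p) is true, so ¬◇□((r ∨ s) ∨ p) is false.
    At s3: ◇□((r ∨ s) ∨ p) requires □((r ∨ s) ∨ p) at some successor in {s0, s1, s3, s4}.
      □((r ∨ s) ∨ p) holds at s0, so ◇□((r ∨ s) ∨ p) is true at s3.

No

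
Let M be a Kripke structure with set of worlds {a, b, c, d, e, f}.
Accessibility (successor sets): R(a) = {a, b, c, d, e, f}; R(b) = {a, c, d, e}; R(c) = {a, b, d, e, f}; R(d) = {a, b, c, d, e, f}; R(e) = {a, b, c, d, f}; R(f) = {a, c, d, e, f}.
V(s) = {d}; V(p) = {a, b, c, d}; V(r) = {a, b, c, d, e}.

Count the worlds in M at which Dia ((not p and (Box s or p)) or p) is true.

Let φ = Dia ((not p and (Box s or p)) or p). Evaluate φ at each world:
  a (successors {a, b, c, d, e, f}): φ is true.
  b (successors {a, c, d, e}): φ is true.
  c (successors {a, b, d, e, f}): φ is true.
  d (successors {a, b, c, d, e, f}): φ is true.
  e (successors {a, b, c, d, f}): φ is true.
  f (successors {a, c, d, e, f}): φ is true.
For instance, at a:
  At a: Dia ((not p and (Box s or p)) or p) requires (not p and (Box s or p)) or p at some successor in {a, b, c, d, e, f}.
    (not p and (Box s or p)) or p holds at a, so Dia ((not p and (Box s or p)) or p) is true at a.
      At a: not p and (Box s or p) is false, p is true, so (not p and (Box s or p)) or p is true.
Satisfying worlds: {a, b, c, d, e, f}

6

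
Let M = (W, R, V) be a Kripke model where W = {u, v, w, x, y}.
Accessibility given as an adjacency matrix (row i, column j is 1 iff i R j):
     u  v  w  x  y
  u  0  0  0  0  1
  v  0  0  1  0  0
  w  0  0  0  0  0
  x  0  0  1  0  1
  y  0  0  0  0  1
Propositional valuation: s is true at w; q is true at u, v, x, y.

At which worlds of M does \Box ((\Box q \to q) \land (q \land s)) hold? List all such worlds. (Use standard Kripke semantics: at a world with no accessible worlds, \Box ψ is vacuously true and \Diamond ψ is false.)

Let φ = \Box ((\Box q \to q) \land (q \land s)). Evaluate φ at each world:
  u (successors {y}): φ is false.
  v (successors {w}): φ is false.
  w (successors ∅): φ is true.
  x (successors {w, y}): φ is false.
  y (successors {y}): φ is false.
For instance, at u:
  At u: \Box ((\Box q \to q) \land (q \land s)) requires (\Box q \to q) \land (q \land s) at every successor {y}.
    (\Box q \to q) \land (q \land s) fails at y, so \Box ((\Box q \to q) \land (q \land s)) is false at u.
      At y: \Box q \to q is true, q \land s is false, so (\Box q \to q) \land (q \land s) is false.
Satisfying worlds: {w}

w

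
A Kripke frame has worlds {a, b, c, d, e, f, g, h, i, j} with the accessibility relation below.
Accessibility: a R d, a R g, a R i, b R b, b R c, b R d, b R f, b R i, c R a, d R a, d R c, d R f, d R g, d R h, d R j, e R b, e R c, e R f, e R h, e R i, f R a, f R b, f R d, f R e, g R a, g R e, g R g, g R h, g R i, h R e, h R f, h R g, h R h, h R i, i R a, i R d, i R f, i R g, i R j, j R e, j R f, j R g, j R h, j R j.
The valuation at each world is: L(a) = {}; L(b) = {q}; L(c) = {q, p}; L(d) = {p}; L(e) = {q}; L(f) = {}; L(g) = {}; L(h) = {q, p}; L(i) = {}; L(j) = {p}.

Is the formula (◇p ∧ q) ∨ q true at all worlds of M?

No

Let φ = (◇p ∧ q) ∨ q. Evaluate φ at each world:
  a (successors {d, g, i}): φ is false.
  b (successors {b, c, d, f, i}): φ is true.
  c (successors {a}): φ is true.
  d (successors {a, c, f, g, h, j}): φ is false.
  e (successors {b, c, f, h, i}): φ is true.
  f (successors {a, b, d, e}): φ is false.
  g (successors {a, e, g, h, i}): φ is false.
  h (successors {e, f, g, h, i}): φ is true.
  i (successors {a, d, f, g, j}): φ is false.
  j (successors {e, f, g, h, j}): φ is false.
Detail at a (counterexample):
  At a: ◇p ∧ q is false, q is false, so (◇p ∧ q) ∨ q is false.
    At a: ◇p is true, q is false, so ◇p ∧ q is false.
      At a: ◇p requires p at some successor in {d, g, i}.
        p holds at d, so ◇p is true at a.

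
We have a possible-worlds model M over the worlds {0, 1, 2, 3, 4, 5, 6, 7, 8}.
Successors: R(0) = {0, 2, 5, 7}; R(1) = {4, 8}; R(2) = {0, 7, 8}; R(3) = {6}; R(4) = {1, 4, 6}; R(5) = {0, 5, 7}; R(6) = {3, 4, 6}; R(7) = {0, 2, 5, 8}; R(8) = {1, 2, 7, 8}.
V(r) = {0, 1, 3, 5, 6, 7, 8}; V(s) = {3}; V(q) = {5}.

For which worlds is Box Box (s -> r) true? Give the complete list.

Let φ = Box Box (s -> r). Evaluate φ at each world:
  0 (successors {0, 2, 5, 7}): φ is true.
  1 (successors {4, 8}): φ is true.
  2 (successors {0, 7, 8}): φ is true.
  3 (successors {6}): φ is true.
  4 (successors {1, 4, 6}): φ is true.
  5 (successors {0, 5, 7}): φ is true.
  6 (successors {3, 4, 6}): φ is true.
  7 (successors {0, 2, 5, 8}): φ is true.
  8 (successors {1, 2, 7, 8}): φ is true.
For instance, at 4:
  At 4: Box Box (s -> r) requires Box (s -> r) at every successor {1, 4, 6}.
      At 1: Box (s -> r) requires s -> r at every successor {4, 8}.
        At 4: s -> r is true.
        At 8: s -> r is true.
      So Box (s -> r) is true at 1.
      At 4: Box (s -> r) requires s -> r at every successor {1, 4, 6}.
        At 1: s -> r is true.
        At 4: s -> r is true.
        At 6: s -> r is true.
      So Box (s -> r) is true at 4.
      At 6: Box (s -> r) requires s -> r at every successor {3, 4, 6}.
        At 3: s -> r is true.
        At 4: s -> r is true.
        At 6: s -> r is true.
      So Box (s -> r) is true at 6.
  So Box Box (s -> r) is true at 4.
Satisfying worlds: {0, 1, 2, 3, 4, 5, 6, 7, 8}

0, 1, 2, 3, 4, 5, 6, 7, 8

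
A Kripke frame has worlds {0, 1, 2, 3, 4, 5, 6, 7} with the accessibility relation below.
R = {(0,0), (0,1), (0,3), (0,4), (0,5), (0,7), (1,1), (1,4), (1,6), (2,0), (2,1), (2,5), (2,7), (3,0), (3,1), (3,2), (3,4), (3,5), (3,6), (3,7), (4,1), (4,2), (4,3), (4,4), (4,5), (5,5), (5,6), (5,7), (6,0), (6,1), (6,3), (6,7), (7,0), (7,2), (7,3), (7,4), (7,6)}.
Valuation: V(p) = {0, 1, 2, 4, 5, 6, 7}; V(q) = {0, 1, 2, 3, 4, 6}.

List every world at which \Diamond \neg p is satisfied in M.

0, 4, 6, 7

Recall that \Diamond ψ holds at a world iff ψ holds at some accessible world.
Let φ = \Diamond \neg p. Evaluate φ at each world:
  0 (successors {0, 1, 3, 4, 5, 7}): φ is true.
  1 (successors {1, 4, 6}): φ is false.
  2 (successors {0, 1, 5, 7}): φ is false.
  3 (successors {0, 1, 2, 4, 5, 6, 7}): φ is false.
  4 (successors {1, 2, 3, 4, 5}): φ is true.
  5 (successors {5, 6, 7}): φ is false.
  6 (successors {0, 1, 3, 7}): φ is true.
  7 (successors {0, 2, 3, 4, 6}): φ is true.
For instance, at 7:
  At 7: \Diamond \neg p requires \neg p at some successor in {0, 2, 3, 4, 6}.
    \neg p holds at 3, so \Diamond \neg p is true at 7.
Satisfying worlds: {0, 4, 6, 7}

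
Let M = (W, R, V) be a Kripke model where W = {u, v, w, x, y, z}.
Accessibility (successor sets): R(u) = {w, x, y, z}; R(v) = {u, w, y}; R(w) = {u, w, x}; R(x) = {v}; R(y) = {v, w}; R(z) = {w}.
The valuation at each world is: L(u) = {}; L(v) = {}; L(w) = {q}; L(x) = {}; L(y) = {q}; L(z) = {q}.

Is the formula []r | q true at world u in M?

Recall that []ψ holds at a world iff ψ holds at every accessible world, and <>ψ holds iff ψ holds at some accessible world.
At u: []r is false, q is false, so []r | q is false.
  At u: []r requires r at every successor {w, x, y, z}.
    r fails at w, so []r is false at u.

No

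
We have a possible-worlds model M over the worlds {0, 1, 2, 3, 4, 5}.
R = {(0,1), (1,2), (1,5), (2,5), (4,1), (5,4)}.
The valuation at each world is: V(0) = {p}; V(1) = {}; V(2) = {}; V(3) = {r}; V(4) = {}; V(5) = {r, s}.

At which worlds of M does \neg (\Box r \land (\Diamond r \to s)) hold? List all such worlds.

Let φ = \neg (\Box r \land (\Diamond r \to s)). Evaluate φ at each world:
  0 (successors {1}): φ is true.
  1 (successors {2, 5}): φ is true.
  2 (successors {5}): φ is true.
  3 (successors ∅): φ is false.
  4 (successors {1}): φ is true.
  5 (successors {4}): φ is true.
For instance, at 2:
  At 2: \Box r \land (\Diamond r \to s) is false, so \neg (\Box r \land (\Diamond r \to s)) is true.
    At 2: \Box r is true, \Diamond r \to s is false, so \Box r \land (\Diamond r \to s) is false.
      At 2: \Box r requires r at every successor {5}.
        At 5: r is true.
      So \Box r is true at 2.
      At 2: \Diamond r is true, s is false, so \Diamond r \to s is false.
Satisfying worlds: {0, 1, 2, 4, 5}

0, 1, 2, 4, 5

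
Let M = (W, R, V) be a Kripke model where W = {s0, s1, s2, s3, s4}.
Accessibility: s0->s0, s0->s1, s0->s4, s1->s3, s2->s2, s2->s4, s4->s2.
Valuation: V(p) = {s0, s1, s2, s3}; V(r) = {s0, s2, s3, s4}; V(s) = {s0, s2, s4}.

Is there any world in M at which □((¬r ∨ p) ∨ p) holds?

Yes

Let φ = □((¬r ∨ p) ∨ p). Evaluate φ at each world:
  s0 (successors {s0, s1, s4}): φ is false.
  s1 (successors {s3}): φ is true.
  s2 (successors {s2, s4}): φ is false.
  s3 (successors ∅): φ is true.
  s4 (successors {s2}): φ is true.
Detail at s1 (witness):
  At s1: □((¬r ∨ p) ∨ p) requires (¬r ∨ p) ∨ p at every successor {s3}.
    At s3: (¬r ∨ p) ∨ p is true.
  So □((¬r ∨ p) ∨ p) is true at s1.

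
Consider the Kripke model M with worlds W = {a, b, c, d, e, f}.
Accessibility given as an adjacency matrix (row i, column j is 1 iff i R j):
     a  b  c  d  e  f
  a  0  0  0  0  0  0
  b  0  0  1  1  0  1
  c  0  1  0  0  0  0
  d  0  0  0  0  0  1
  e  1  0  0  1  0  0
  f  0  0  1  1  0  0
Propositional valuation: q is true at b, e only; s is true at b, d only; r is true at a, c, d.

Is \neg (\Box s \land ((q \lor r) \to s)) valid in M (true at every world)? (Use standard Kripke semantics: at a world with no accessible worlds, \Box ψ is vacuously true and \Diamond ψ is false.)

Recall that \Box ψ holds at a world iff ψ holds at every accessible world, and \Diamond ψ holds iff ψ holds at some accessible world.
Let φ = \neg (\Box s \land ((q \lor r) \to s)). Evaluate φ at each world:
  a (successors ∅): φ is true.
  b (successors {c, d, f}): φ is true.
  c (successors {b}): φ is true.
  d (successors {f}): φ is true.
  e (successors {a, d}): φ is true.
  f (successors {c, d}): φ is true.
For instance, at b:
  At b: \Box s \land ((q \lor r) \to s) is false, so \neg (\Box s \land ((q \lor r) \to s)) is true.
    At b: \Box s is false, (q \lor r) \to s is true, so \Box s \land ((q \lor r) \to s) is false.
      At b: \Box s requires s at every successor {c, d, f}.
        s fails at c, so \Box s is false at b.

Yes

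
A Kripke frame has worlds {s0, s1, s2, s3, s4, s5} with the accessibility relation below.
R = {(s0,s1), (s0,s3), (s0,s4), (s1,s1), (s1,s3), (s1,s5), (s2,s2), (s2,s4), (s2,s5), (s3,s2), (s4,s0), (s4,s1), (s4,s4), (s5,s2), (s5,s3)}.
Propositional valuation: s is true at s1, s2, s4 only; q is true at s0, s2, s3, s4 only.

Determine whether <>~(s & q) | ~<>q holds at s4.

At s4: <>~(s & q) is true, ~<>q is false, so <>~(s & q) | ~<>q is true.
  At s4: <>~(s & q) requires ~(s & q) at some successor in {s0, s1, s4}.
    ~(s & q) holds at s0, so <>~(s & q) is true at s4.
  At s4: <>q is true, so ~<>q is false.
    At s4: <>q requires q at some successor in {s0, s1, s4}.
      q holds at s0, so <>q is true at s4.

Yes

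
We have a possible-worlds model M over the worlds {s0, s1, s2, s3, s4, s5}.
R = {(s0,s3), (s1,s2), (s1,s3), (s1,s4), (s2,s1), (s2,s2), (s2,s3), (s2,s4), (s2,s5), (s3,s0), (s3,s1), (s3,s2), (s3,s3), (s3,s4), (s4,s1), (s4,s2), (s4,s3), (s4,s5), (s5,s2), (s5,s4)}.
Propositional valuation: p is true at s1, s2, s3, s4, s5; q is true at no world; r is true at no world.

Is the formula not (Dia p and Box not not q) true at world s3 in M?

Yes

Recall that Box ψ holds at a world iff ψ holds at every accessible world, and Dia ψ holds iff ψ holds at some accessible world.
At s3: Dia p and Box not not q is false, so not (Dia p and Box not not q) is true.
  At s3: Dia p is true, Box not not q is false, so Dia p and Box not not q is false.
    At s3: Dia p requires p at some successor in {s0, s1, s2, s3, s4}.
      p holds at s1, so Dia p is true at s3.
    At s3: Box not not q requires not not q at every successor {s0, s1, s2, s3, s4}.
      not not q fails at s0, so Box not not q is false at s3.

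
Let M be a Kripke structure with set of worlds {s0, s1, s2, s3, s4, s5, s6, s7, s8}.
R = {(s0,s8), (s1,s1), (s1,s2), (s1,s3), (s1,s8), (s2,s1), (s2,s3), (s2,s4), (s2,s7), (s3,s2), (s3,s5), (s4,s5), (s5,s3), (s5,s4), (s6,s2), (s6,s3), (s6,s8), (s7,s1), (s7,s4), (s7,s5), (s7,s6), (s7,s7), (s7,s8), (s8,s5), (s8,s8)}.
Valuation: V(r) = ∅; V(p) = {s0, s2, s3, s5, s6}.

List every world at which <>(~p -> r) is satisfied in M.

Let φ = <>(~p -> r). Evaluate φ at each world:
  s0 (successors {s8}): φ is false.
  s1 (successors {s1, s2, s3, s8}): φ is true.
  s2 (successors {s1, s3, s4, s7}): φ is true.
  s3 (successors {s2, s5}): φ is true.
  s4 (successors {s5}): φ is true.
  s5 (successors {s3, s4}): φ is true.
  s6 (successors {s2, s3, s8}): φ is true.
  s7 (successors {s1, s4, s5, s6, s7, s8}): φ is true.
  s8 (successors {s5, s8}): φ is true.
For instance, at s0:
  At s0: <>(~p -> r) requires ~p -> r at some successor in {s8}.
    At s8: ~p -> r is false.
  So <>(~p -> r) is false at s0.
Satisfying worlds: {s1, s2, s3, s4, s5, s6, s7, s8}

s1, s2, s3, s4, s5, s6, s7, s8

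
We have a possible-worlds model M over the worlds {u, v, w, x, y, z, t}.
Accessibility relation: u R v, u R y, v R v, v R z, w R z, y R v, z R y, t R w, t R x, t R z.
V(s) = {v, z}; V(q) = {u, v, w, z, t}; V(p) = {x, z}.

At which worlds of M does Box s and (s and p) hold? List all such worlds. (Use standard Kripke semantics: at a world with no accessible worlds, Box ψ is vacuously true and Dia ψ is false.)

Let φ = Box s and (s and p). Evaluate φ at each world:
  u (successors {v, y}): φ is false.
  v (successors {v, z}): φ is false.
  w (successors {z}): φ is false.
  x (successors ∅): φ is false.
  y (successors {v}): φ is false.
  z (successors {y}): φ is false.
  t (successors {w, x, z}): φ is false.
For instance, at w:
  At w: Box s is true, s and p is false, so Box s and (s and p) is false.
    At w: Box s requires s at every successor {z}.
      At z: s is true.
    So Box s is true at w.
Satisfying worlds: none.

none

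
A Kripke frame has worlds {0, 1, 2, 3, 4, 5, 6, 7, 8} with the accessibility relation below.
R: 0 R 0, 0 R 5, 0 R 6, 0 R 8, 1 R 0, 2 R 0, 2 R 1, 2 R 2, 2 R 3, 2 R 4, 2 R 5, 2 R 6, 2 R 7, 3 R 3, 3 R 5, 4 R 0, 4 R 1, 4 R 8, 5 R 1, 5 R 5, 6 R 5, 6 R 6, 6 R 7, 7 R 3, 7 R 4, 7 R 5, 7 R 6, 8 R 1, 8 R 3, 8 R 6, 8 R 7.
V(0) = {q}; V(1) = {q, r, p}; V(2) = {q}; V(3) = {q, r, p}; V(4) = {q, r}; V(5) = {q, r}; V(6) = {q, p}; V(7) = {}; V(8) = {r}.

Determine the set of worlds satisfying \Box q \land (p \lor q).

1, 3, 5

Let φ = \Box q \land (p \lor q). Evaluate φ at each world:
  0 (successors {0, 5, 6, 8}): φ is false.
  1 (successors {0}): φ is true.
  2 (successors {0, 1, 2, 3, 4, 5, 6, 7}): φ is false.
  3 (successors {3, 5}): φ is true.
  4 (successors {0, 1, 8}): φ is false.
  5 (successors {1, 5}): φ is true.
  6 (successors {5, 6, 7}): φ is false.
  7 (successors {3, 4, 5, 6}): φ is false.
  8 (successors {1, 3, 6, 7}): φ is false.
For instance, at 6:
  At 6: \Box q is false, p \lor q is true, so \Box q \land (p \lor q) is false.
    At 6: \Box q requires q at every successor {5, 6, 7}.
      q fails at 7, so \Box q is false at 6.
Satisfying worlds: {1, 3, 5}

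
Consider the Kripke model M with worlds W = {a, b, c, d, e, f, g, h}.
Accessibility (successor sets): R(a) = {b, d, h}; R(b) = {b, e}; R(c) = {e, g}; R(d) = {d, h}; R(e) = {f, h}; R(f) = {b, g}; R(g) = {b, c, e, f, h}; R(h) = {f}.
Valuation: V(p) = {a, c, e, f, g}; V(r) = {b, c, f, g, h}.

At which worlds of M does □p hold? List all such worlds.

Let φ = □p. Evaluate φ at each world:
  a (successors {b, d, h}): φ is false.
  b (successors {b, e}): φ is false.
  c (successors {e, g}): φ is true.
  d (successors {d, h}): φ is false.
  e (successors {f, h}): φ is false.
  f (successors {b, g}): φ is false.
  g (successors {b, c, e, f, h}): φ is false.
  h (successors {f}): φ is true.
For instance, at b:
  At b: □p requires p at every successor {b, e}.
    p fails at b, so □p is false at b.
Satisfying worlds: {c, h}

c, h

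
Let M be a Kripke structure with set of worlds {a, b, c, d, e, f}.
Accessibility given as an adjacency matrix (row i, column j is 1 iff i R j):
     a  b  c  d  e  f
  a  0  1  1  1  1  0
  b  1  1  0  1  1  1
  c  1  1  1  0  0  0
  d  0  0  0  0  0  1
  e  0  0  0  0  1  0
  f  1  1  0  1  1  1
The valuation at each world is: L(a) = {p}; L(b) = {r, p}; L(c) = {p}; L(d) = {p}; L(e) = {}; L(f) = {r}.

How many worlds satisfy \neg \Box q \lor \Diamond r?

6

Let φ = \neg \Box q \lor \Diamond r. Evaluate φ at each world:
  a (successors {b, c, d, e}): φ is true.
  b (successors {a, b, d, e, f}): φ is true.
  c (successors {a, b, c}): φ is true.
  d (successors {f}): φ is true.
  e (successors {e}): φ is true.
  f (successors {a, b, d, e, f}): φ is true.
For instance, at f:
  At f: \neg \Box q is true, \Diamond r is true, so \neg \Box q \lor \Diamond r is true.
    At f: \Box q is false, so \neg \Box q is true.
      At f: \Box q requires q at every successor {a, b, d, e, f}.
        q fails at a, so \Box q is false at f.
    At f: \Diamond r requires r at some successor in {a, b, d, e, f}.
      r holds at b, so \Diamond r is true at f.
Satisfying worlds: {a, b, c, d, e, f}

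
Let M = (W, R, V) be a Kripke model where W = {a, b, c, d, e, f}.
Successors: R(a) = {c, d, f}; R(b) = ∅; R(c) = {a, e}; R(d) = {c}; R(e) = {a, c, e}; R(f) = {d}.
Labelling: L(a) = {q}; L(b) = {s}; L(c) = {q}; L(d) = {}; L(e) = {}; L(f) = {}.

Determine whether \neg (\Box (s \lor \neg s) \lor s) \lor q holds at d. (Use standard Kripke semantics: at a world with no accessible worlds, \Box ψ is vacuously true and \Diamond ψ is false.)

At d: \neg (\Box (s \lor \neg s) \lor s) is false, q is false, so \neg (\Box (s \lor \neg s) \lor s) \lor q is false.
  At d: \Box (s \lor \neg s) \lor s is true, so \neg (\Box (s \lor \neg s) \lor s) is false.
    At d: \Box (s \lor \neg s) is true, s is false, so \Box (s \lor \neg s) \lor s is true.
      At d: \Box (s \lor \neg s) requires s \lor \neg s at every successor {c}.
        At c: s \lor \neg s is true.
      So \Box (s \lor \neg s) is true at d.

No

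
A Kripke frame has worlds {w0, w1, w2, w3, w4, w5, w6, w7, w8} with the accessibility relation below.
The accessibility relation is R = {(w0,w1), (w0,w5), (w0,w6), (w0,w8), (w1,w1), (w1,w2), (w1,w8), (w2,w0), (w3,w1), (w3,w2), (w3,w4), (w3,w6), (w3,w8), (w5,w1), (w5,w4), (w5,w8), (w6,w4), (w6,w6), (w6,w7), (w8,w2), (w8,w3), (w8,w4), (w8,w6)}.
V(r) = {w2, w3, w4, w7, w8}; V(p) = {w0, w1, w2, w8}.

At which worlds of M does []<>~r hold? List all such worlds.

w0, w1, w2, w4, w7

Let φ = []<>~r. Evaluate φ at each world:
  w0 (successors {w1, w5, w6, w8}): φ is true.
  w1 (successors {w1, w2, w8}): φ is true.
  w2 (successors {w0}): φ is true.
  w3 (successors {w1, w2, w4, w6, w8}): φ is false.
  w4 (successors ∅): φ is true.
  w5 (successors {w1, w4, w8}): φ is false.
  w6 (successors {w4, w6, w7}): φ is false.
  w7 (successors ∅): φ is true.
  w8 (successors {w2, w3, w4, w6}): φ is false.
For instance, at w8:
  At w8: []<>~r requires <>~r at every successor {w2, w3, w4, w6}.
    <>~r fails at w4, so []<>~r is false at w8.
      At w4: no accessible worlds, so <>~r is false.
Satisfying worlds: {w0, w1, w2, w4, w7}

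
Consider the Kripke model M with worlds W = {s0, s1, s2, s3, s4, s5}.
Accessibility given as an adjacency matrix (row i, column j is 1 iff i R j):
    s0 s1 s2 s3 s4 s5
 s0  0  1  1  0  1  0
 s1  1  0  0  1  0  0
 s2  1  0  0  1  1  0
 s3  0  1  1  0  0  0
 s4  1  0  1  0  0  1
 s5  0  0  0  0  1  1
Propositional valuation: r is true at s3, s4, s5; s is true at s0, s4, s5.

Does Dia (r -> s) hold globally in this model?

Yes

Let φ = Dia (r -> s). Evaluate φ at each world:
  s0 (successors {s1, s2, s4}): φ is true.
  s1 (successors {s0, s3}): φ is true.
  s2 (successors {s0, s3, s4}): φ is true.
  s3 (successors {s1, s2}): φ is true.
  s4 (successors {s0, s2, s5}): φ is true.
  s5 (successors {s4, s5}): φ is true.
For instance, at s0:
  At s0: Dia (r -> s) requires r -> s at some successor in {s1, s2, s4}.
    r -> s holds at s1, so Dia (r -> s) is true at s0.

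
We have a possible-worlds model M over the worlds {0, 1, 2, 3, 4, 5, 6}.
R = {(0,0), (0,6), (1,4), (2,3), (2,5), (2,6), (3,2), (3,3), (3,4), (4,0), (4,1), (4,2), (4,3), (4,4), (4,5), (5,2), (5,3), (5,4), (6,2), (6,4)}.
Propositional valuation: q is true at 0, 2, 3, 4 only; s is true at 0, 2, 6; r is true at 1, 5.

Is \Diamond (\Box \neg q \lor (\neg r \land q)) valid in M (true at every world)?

Let φ = \Diamond (\Box \neg q \lor (\neg r \land q)). Evaluate φ at each world:
  0 (successors {0, 6}): φ is true.
  1 (successors {4}): φ is true.
  2 (successors {3, 5, 6}): φ is true.
  3 (successors {2, 3, 4}): φ is true.
  4 (successors {0, 1, 2, 3, 4, 5}): φ is true.
  5 (successors {2, 3, 4}): φ is true.
  6 (successors {2, 4}): φ is true.
For instance, at 1:
  At 1: \Diamond (\Box \neg q \lor (\neg r \land q)) requires \Box \neg q \lor (\neg r \land q) at some successor in {4}.
    \Box \neg q \lor (\neg r \land q) holds at 4, so \Diamond (\Box \neg q \lor (\neg r \land q)) is true at 1.
      At 4: \Box \neg q is false, \neg r \land q is true, so \Box \neg q \lor (\neg r \land q) is true.

Yes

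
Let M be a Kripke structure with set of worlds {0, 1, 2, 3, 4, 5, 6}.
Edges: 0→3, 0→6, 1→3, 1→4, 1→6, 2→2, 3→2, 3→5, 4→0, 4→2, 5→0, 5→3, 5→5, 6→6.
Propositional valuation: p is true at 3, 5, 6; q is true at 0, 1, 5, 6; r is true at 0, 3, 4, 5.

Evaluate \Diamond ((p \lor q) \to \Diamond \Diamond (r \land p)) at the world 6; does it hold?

No

At 6: \Diamond ((p \lor q) \to \Diamond \Diamond (r \land p)) requires (p \lor q) \to \Diamond \Diamond (r \land p) at some successor in {6}.
  At 6: (p \lor q) \to \Diamond \Diamond (r \land p) is false.
So \Diamond ((p \lor q) \to \Diamond \Diamond (r \land p)) is false at 6.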